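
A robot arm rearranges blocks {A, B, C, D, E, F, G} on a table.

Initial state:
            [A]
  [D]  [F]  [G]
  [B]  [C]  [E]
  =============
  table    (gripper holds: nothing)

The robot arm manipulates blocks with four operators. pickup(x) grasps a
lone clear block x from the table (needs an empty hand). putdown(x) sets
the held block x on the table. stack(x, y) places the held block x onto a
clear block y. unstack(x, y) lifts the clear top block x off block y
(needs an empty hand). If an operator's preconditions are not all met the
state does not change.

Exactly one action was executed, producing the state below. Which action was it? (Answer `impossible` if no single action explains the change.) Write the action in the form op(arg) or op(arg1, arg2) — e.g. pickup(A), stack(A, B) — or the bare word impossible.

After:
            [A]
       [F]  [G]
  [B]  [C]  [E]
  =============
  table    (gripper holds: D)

unstack(D, B)

target: towers=[B; C/F; E/G/A] holding=D
     unstack(F, C) → towers=[B/D; C; E/G/A] holding=F
     unstack(D, B) → towers=[B; C/F; E/G/A] holding=D  ← match
     unstack(A, G) → towers=[B/D; C/F; E/G] holding=A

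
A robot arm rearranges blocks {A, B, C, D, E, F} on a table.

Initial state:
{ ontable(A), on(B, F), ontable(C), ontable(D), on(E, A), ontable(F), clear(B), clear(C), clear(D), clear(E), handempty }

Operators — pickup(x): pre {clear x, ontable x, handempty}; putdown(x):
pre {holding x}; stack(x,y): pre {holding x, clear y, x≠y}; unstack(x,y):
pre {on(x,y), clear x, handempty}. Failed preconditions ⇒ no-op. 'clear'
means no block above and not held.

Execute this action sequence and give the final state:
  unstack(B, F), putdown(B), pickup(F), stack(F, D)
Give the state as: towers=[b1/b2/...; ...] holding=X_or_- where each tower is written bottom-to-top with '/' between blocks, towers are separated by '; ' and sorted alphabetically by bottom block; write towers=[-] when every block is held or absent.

step 1 (unstack(B, F)): towers=[A/E; C; D; F] holding=B
step 2 (putdown(B)): towers=[A/E; B; C; D; F] holding=-
step 3 (pickup(F)): towers=[A/E; B; C; D] holding=F
step 4 (stack(F, D)): towers=[A/E; B; C; D/F] holding=-

towers=[A/E; B; C; D/F] holding=-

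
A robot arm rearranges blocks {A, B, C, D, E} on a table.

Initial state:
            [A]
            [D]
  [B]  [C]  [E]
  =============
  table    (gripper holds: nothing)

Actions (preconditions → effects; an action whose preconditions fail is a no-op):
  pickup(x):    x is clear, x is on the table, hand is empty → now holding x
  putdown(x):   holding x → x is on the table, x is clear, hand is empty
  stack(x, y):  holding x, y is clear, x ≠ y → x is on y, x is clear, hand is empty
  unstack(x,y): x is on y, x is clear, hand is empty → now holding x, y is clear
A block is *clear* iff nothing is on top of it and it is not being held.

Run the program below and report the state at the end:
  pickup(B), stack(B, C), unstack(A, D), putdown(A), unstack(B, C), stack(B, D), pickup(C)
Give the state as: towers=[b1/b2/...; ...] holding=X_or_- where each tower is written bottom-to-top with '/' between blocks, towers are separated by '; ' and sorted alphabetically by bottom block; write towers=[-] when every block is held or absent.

towers=[A; E/D/B] holding=C

step 1 (pickup(B)): towers=[C; E/D/A] holding=B
step 2 (stack(B, C)): towers=[C/B; E/D/A] holding=-
step 3 (unstack(A, D)): towers=[C/B; E/D] holding=A
step 4 (putdown(A)): towers=[A; C/B; E/D] holding=-
step 5 (unstack(B, C)): towers=[A; C; E/D] holding=B
step 6 (stack(B, D)): towers=[A; C; E/D/B] holding=-
step 7 (pickup(C)): towers=[A; E/D/B] holding=C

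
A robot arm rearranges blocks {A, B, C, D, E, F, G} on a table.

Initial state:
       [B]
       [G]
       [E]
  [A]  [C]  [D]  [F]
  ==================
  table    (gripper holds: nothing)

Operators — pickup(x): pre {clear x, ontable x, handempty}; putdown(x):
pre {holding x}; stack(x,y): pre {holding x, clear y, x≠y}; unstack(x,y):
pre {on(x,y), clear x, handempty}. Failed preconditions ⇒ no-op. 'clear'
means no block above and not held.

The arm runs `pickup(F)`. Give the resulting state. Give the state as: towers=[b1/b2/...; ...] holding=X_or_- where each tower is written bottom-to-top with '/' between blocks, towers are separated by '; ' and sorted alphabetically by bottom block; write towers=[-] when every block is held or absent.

towers=[A; C/E/G/B; D] holding=F

before: towers=[A; C/E/G/B; D; F] holding=-
pre[pickup(F)]: clear(F) ✓, ontable(F) ✓, handempty ✓
all met → apply pickup(F)
after:  towers=[A; C/E/G/B; D] holding=F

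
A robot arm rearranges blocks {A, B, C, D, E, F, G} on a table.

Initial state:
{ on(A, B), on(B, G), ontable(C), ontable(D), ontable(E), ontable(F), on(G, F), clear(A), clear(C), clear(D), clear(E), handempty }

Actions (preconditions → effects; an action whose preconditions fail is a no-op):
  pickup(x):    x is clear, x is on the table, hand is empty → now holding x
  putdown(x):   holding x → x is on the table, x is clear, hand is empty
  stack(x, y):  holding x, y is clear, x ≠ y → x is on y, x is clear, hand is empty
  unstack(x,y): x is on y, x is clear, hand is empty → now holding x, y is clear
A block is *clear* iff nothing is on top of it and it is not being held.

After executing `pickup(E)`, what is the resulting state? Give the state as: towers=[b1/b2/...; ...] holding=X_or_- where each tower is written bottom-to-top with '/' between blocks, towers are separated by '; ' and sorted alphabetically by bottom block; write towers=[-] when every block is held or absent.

before: towers=[C; D; E; F/G/B/A] holding=-
pre[pickup(E)]: clear(E) yes, ontable(E) yes, handempty yes
all met → apply pickup(E)
after:  towers=[C; D; F/G/B/A] holding=E

towers=[C; D; F/G/B/A] holding=E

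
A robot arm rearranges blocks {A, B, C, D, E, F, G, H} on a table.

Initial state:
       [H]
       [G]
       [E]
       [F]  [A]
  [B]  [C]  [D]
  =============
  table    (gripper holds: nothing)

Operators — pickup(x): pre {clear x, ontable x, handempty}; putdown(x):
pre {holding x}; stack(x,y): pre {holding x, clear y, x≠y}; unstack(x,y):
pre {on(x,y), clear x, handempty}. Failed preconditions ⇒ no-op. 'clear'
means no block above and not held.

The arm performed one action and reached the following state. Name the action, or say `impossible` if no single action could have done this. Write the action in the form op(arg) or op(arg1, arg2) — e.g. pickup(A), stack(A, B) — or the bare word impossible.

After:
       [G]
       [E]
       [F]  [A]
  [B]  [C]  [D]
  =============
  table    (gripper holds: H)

unstack(H, G)

target: towers=[B; C/F/E/G; D/A] holding=H
     unstack(A, D) → towers=[B; C/F/E/G/H; D] holding=A
     unstack(H, G) → towers=[B; C/F/E/G; D/A] holding=H  ← match
         pickup(B) → towers=[C/F/E/G/H; D/A] holding=B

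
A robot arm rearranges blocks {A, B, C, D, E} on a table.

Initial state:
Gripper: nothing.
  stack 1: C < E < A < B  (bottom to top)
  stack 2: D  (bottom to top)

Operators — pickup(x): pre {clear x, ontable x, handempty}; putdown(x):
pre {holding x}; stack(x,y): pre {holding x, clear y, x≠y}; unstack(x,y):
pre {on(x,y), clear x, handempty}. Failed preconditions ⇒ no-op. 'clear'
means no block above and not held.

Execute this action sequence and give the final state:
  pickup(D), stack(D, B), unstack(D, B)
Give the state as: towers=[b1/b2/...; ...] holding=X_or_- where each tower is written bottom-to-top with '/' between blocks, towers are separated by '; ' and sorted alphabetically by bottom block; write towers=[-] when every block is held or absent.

step 1 (pickup(D)): towers=[C/E/A/B] holding=D
step 2 (stack(D, B)): towers=[C/E/A/B/D] holding=-
step 3 (unstack(D, B)): towers=[C/E/A/B] holding=D

towers=[C/E/A/B] holding=D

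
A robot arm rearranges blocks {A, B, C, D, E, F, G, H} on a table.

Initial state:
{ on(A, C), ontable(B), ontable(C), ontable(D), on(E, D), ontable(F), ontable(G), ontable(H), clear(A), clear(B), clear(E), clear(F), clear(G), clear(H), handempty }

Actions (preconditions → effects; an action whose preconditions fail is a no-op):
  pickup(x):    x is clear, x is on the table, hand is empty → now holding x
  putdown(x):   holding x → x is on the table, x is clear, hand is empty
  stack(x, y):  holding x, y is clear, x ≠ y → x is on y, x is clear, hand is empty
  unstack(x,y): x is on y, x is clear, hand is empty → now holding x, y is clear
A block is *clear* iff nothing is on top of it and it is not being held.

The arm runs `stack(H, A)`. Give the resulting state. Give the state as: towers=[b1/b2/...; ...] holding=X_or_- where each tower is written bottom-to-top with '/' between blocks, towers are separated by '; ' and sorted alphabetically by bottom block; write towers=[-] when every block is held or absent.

before: towers=[B; C/A; D/E; F; G; H] holding=-
pre[stack(H, A)]: holding(H) no, clear(A) yes, H≠A yes
holding(H) unmet → stack(H, A) is a no-op
after:  towers=[B; C/A; D/E; F; G; H] holding=-

towers=[B; C/A; D/E; F; G; H] holding=-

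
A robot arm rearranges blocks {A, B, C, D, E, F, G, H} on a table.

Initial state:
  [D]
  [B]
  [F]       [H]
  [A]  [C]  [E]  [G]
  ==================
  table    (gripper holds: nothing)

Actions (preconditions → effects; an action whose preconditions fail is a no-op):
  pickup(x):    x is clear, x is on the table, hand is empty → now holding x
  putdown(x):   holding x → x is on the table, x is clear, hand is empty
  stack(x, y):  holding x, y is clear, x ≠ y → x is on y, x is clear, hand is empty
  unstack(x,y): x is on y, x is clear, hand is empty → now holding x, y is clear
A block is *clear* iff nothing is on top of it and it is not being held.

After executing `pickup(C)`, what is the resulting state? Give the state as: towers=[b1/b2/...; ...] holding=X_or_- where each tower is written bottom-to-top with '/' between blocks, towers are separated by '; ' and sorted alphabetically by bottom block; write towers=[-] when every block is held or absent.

before: towers=[A/F/B/D; C; E/H; G] holding=-
pre[pickup(C)]: clear(C) ok, ontable(C) ok, handempty ok
all met → apply pickup(C)
after:  towers=[A/F/B/D; E/H; G] holding=C

towers=[A/F/B/D; E/H; G] holding=C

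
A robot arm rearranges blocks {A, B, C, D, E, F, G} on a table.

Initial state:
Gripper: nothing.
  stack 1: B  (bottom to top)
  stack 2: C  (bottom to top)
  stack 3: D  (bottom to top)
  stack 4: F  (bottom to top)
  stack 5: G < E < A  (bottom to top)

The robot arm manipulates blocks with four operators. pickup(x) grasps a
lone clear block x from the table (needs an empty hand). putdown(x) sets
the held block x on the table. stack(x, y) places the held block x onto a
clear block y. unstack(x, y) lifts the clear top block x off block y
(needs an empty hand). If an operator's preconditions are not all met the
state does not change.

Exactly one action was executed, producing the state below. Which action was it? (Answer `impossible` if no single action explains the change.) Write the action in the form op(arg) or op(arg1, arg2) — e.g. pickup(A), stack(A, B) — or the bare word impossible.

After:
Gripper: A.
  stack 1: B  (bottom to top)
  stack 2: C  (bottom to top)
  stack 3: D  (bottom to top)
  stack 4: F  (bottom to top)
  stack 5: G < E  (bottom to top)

target: towers=[B; C; D; F; G/E] holding=A
         pickup(B) → towers=[C; D; F; G/E/A] holding=B
         pickup(F) → towers=[B; C; D; G/E/A] holding=F
         pickup(D) → towers=[B; C; F; G/E/A] holding=D
     unstack(A, E) → towers=[B; C; D; F; G/E] holding=A  ← match
         pickup(C) → towers=[B; D; F; G/E/A] holding=C

unstack(A, E)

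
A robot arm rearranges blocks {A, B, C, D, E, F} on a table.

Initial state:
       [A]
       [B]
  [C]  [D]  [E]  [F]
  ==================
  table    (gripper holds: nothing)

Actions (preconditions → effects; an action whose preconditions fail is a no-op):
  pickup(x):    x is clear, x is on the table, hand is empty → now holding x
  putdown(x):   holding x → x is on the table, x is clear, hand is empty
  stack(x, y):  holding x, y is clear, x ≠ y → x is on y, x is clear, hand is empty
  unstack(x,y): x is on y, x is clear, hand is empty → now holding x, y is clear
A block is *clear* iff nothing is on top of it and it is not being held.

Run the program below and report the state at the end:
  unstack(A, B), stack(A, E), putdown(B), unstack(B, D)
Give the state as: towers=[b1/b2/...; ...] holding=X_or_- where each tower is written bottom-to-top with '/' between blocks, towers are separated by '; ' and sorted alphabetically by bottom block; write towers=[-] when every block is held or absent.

step 1 (unstack(A, B)): towers=[C; D/B; E; F] holding=A
step 2 (stack(A, E)): towers=[C; D/B; E/A; F] holding=-
step 3 (putdown(B)) [no-op]: towers=[C; D/B; E/A; F] holding=-
step 4 (unstack(B, D)): towers=[C; D; E/A; F] holding=B

towers=[C; D; E/A; F] holding=B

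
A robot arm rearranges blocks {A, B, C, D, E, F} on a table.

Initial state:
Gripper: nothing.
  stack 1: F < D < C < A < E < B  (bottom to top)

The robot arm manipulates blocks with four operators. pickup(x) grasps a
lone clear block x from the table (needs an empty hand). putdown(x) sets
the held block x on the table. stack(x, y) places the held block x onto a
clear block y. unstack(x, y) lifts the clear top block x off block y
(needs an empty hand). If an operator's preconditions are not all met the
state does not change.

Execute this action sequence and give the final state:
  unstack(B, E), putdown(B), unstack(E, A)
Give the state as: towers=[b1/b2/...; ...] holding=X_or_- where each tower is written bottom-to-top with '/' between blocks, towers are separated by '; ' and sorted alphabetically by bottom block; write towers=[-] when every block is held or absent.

towers=[B; F/D/C/A] holding=E

step 1 (unstack(B, E)): towers=[F/D/C/A/E] holding=B
step 2 (putdown(B)): towers=[B; F/D/C/A/E] holding=-
step 3 (unstack(E, A)): towers=[B; F/D/C/A] holding=E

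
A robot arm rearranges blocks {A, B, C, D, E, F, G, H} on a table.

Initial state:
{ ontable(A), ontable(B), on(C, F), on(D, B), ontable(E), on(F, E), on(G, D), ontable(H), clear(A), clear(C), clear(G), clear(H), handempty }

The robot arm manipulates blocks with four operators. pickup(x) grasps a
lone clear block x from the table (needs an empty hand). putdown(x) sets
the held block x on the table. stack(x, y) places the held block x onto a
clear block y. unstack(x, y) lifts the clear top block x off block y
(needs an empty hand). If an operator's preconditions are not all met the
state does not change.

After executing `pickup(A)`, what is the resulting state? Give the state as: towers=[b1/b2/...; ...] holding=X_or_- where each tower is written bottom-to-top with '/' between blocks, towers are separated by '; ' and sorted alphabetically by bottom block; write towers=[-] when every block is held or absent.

towers=[B/D/G; E/F/C; H] holding=A

before: towers=[A; B/D/G; E/F/C; H] holding=-
pre[pickup(A)]: clear(A) ✓, ontable(A) ✓, handempty ✓
all met → apply pickup(A)
after:  towers=[B/D/G; E/F/C; H] holding=A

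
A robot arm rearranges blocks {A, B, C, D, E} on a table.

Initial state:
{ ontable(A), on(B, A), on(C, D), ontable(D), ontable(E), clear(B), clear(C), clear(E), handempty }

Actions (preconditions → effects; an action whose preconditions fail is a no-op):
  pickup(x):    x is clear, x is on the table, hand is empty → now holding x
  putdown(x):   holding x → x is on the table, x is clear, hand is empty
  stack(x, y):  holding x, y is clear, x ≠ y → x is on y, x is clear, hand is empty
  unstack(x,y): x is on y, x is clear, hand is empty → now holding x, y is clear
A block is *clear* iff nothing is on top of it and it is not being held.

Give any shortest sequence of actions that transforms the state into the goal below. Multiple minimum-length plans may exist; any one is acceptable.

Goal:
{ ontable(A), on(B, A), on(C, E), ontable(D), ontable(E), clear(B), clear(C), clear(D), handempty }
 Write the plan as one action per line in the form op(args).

unstack(C, D)
stack(C, E)

step 1 (unstack(C, D)): towers=[A/B; D; E] holding=C
step 2 (stack(C, E)): towers=[A/B; D; E/C] holding=-
goal check: towers=[A/B; D; E/C] holding=- — reached (length 2, optimal by BFS)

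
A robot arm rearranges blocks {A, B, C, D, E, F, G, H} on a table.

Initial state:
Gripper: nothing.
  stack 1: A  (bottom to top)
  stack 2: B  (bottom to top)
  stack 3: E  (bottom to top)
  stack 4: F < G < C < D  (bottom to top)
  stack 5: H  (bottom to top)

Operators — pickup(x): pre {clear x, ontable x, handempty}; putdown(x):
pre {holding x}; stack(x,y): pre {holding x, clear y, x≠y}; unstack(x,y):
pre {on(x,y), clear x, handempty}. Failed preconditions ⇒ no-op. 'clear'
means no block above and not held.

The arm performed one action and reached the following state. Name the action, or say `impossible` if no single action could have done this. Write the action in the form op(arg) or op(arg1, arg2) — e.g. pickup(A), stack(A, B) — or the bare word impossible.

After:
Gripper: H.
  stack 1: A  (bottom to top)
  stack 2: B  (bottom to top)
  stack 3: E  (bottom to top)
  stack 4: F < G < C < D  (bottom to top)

target: towers=[A; B; E; F/G/C/D] holding=H
         pickup(A) → towers=[B; E; F/G/C/D; H] holding=A
         pickup(E) → towers=[A; B; F/G/C/D; H] holding=E
         pickup(H) → towers=[A; B; E; F/G/C/D] holding=H  ← match
         pickup(B) → towers=[A; E; F/G/C/D; H] holding=B
     unstack(D, C) → towers=[A; B; E; F/G/C; H] holding=D

pickup(H)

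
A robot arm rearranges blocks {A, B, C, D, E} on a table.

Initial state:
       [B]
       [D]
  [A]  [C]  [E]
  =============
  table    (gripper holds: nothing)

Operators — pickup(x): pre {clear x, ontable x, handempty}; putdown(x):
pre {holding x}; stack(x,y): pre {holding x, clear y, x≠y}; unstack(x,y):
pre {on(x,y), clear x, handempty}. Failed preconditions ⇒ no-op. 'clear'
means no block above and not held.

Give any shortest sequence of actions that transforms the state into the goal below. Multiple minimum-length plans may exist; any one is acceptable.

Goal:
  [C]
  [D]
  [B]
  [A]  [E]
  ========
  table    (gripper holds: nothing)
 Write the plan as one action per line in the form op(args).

step 1 (unstack(B, D)): towers=[A; C/D; E] holding=B
step 2 (stack(B, A)): towers=[A/B; C/D; E] holding=-
step 3 (unstack(D, C)): towers=[A/B; C; E] holding=D
step 4 (stack(D, B)): towers=[A/B/D; C; E] holding=-
step 5 (pickup(C)): towers=[A/B/D; E] holding=C
step 6 (stack(C, D)): towers=[A/B/D/C; E] holding=-
goal check: towers=[A/B/D/C; E] holding=- — reached (length 6, optimal by BFS)

unstack(B, D)
stack(B, A)
unstack(D, C)
stack(D, B)
pickup(C)
stack(C, D)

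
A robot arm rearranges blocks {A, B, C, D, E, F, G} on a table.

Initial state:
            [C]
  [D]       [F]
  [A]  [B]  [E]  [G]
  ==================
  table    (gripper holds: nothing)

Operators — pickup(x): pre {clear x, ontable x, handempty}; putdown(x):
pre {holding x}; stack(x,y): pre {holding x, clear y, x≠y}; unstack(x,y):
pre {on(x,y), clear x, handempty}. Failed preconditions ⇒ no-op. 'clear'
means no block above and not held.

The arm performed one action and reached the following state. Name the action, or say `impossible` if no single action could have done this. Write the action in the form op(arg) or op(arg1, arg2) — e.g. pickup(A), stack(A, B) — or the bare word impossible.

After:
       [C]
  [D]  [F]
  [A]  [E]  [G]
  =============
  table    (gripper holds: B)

target: towers=[A/D; E/F/C; G] holding=B
         pickup(B) → towers=[A/D; E/F/C; G] holding=B  ← match
         pickup(G) → towers=[A/D; B; E/F/C] holding=G
     unstack(D, A) → towers=[A; B; E/F/C; G] holding=D
     unstack(C, F) → towers=[A/D; B; E/F; G] holding=C

pickup(B)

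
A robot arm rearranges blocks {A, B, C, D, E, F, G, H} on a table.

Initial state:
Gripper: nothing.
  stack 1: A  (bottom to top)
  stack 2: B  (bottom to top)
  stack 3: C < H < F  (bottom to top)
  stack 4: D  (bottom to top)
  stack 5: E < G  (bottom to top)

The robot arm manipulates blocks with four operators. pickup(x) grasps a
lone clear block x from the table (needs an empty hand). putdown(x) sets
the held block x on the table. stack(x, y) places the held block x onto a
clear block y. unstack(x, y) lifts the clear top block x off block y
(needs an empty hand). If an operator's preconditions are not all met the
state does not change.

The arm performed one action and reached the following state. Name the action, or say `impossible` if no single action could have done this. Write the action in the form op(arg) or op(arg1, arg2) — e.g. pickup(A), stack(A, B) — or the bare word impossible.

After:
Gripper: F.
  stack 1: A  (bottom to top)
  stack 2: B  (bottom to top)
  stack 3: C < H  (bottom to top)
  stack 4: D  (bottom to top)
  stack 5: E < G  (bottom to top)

target: towers=[A; B; C/H; D; E/G] holding=F
     unstack(G, E) → towers=[A; B; C/H/F; D; E] holding=G
         pickup(A) → towers=[B; C/H/F; D; E/G] holding=A
         pickup(B) → towers=[A; C/H/F; D; E/G] holding=B
     unstack(F, H) → towers=[A; B; C/H; D; E/G] holding=F  ← match
         pickup(D) → towers=[A; B; C/H/F; E/G] holding=D

unstack(F, H)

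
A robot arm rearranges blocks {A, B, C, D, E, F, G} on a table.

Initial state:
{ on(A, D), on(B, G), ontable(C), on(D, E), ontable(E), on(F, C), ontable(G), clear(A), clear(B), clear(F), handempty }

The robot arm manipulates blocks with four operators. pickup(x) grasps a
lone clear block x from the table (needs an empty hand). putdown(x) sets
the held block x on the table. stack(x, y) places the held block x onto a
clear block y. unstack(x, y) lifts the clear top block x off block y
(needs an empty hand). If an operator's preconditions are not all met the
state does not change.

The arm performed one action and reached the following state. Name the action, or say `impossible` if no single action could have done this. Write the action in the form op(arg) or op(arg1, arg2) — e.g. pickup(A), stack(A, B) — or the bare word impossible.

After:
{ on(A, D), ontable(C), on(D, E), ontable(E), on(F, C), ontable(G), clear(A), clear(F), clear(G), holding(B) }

target: towers=[C/F; E/D/A; G] holding=B
     unstack(B, G) → towers=[C/F; E/D/A; G] holding=B  ← match
     unstack(F, C) → towers=[C; E/D/A; G/B] holding=F
     unstack(A, D) → towers=[C/F; E/D; G/B] holding=A

unstack(B, G)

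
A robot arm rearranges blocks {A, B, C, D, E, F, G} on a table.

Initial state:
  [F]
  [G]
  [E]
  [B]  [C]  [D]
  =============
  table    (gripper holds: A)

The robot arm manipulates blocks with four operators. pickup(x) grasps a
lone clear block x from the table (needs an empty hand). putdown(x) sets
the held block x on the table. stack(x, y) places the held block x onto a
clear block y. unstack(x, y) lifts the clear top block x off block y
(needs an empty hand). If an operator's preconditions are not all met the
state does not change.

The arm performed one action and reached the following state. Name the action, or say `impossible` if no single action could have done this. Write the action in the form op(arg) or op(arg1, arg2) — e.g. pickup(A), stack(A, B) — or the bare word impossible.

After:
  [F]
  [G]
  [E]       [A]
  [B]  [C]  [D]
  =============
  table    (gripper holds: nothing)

target: towers=[B/E/G/F; C; D/A] holding=-
        putdown(A) → towers=[A; B/E/G/F; C; D] holding=-
       stack(A, F) → towers=[B/E/G/F/A; C; D] holding=-
       stack(A, D) → towers=[B/E/G/F; C; D/A] holding=-  ← match
       stack(A, C) → towers=[B/E/G/F; C/A; D] holding=-

stack(A, D)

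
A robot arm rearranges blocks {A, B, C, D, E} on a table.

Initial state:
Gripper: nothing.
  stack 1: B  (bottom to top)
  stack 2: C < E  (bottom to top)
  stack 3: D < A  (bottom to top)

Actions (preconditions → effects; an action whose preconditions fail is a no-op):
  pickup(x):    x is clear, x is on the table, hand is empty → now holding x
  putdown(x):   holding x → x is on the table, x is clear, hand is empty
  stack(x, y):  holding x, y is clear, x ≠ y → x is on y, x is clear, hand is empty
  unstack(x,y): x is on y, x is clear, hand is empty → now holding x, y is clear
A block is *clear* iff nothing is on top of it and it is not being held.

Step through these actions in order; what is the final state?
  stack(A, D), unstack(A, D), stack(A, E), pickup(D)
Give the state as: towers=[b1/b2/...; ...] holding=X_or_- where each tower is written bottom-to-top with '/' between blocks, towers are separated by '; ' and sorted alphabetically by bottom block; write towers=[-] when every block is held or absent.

towers=[B; C/E/A] holding=D

step 1 (stack(A, D)) [no-op]: towers=[B; C/E; D/A] holding=-
step 2 (unstack(A, D)): towers=[B; C/E; D] holding=A
step 3 (stack(A, E)): towers=[B; C/E/A; D] holding=-
step 4 (pickup(D)): towers=[B; C/E/A] holding=D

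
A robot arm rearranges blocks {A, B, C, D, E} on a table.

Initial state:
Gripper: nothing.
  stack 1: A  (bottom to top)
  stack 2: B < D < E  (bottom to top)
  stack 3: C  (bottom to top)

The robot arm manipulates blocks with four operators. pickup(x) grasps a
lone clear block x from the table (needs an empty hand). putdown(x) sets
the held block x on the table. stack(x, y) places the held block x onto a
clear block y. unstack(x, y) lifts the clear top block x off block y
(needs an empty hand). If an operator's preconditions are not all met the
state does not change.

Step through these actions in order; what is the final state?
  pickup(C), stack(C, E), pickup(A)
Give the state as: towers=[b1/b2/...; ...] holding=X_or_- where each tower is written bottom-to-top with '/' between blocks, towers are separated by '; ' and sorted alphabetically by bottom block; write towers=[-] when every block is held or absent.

step 1 (pickup(C)): towers=[A; B/D/E] holding=C
step 2 (stack(C, E)): towers=[A; B/D/E/C] holding=-
step 3 (pickup(A)): towers=[B/D/E/C] holding=A

towers=[B/D/E/C] holding=A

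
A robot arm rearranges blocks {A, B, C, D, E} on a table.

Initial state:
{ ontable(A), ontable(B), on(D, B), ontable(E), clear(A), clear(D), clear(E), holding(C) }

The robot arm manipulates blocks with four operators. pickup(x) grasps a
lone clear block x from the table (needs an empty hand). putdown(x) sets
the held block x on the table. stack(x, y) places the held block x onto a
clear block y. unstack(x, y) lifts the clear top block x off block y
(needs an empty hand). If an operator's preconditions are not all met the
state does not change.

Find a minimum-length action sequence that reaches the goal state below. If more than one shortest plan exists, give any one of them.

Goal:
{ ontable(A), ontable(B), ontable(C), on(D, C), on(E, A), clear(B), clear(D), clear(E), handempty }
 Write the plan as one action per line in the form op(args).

step 1 (putdown(C)): towers=[A; B/D; C; E] holding=-
step 2 (unstack(D, B)): towers=[A; B; C; E] holding=D
step 3 (stack(D, C)): towers=[A; B; C/D; E] holding=-
step 4 (pickup(E)): towers=[A; B; C/D] holding=E
step 5 (stack(E, A)): towers=[A/E; B; C/D] holding=-
goal check: towers=[A/E; B; C/D] holding=- — reached (length 5, optimal by BFS)

putdown(C)
unstack(D, B)
stack(D, C)
pickup(E)
stack(E, A)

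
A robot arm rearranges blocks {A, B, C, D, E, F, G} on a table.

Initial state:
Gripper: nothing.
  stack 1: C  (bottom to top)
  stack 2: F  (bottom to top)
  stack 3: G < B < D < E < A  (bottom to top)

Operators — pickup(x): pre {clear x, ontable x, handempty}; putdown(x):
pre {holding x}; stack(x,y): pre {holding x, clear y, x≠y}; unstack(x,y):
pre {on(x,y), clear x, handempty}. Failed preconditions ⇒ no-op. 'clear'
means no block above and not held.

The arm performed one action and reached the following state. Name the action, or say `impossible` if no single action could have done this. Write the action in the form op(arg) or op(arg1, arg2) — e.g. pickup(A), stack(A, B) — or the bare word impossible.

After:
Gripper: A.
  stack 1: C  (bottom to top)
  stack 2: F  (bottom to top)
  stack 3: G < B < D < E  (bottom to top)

unstack(A, E)

target: towers=[C; F; G/B/D/E] holding=A
         pickup(F) → towers=[C; G/B/D/E/A] holding=F
     unstack(A, E) → towers=[C; F; G/B/D/E] holding=A  ← match
         pickup(C) → towers=[F; G/B/D/E/A] holding=C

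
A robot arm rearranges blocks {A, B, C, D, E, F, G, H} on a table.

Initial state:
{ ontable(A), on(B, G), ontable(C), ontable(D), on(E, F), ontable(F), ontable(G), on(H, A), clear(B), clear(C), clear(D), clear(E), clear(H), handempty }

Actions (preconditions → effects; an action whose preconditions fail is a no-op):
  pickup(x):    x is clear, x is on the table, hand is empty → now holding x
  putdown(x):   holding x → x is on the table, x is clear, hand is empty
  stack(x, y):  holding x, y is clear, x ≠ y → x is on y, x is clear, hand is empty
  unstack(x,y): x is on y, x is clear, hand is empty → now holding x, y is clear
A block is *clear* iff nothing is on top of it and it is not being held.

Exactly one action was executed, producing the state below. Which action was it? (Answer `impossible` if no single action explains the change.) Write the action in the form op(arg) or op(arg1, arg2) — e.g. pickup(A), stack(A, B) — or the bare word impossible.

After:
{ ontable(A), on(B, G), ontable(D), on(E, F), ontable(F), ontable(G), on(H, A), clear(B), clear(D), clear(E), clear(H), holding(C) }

pickup(C)

target: towers=[A/H; D; F/E; G/B] holding=C
     unstack(E, F) → towers=[A/H; C; D; F; G/B] holding=E
     unstack(H, A) → towers=[A; C; D; F/E; G/B] holding=H
     unstack(B, G) → towers=[A/H; C; D; F/E; G] holding=B
         pickup(D) → towers=[A/H; C; F/E; G/B] holding=D
         pickup(C) → towers=[A/H; D; F/E; G/B] holding=C  ← match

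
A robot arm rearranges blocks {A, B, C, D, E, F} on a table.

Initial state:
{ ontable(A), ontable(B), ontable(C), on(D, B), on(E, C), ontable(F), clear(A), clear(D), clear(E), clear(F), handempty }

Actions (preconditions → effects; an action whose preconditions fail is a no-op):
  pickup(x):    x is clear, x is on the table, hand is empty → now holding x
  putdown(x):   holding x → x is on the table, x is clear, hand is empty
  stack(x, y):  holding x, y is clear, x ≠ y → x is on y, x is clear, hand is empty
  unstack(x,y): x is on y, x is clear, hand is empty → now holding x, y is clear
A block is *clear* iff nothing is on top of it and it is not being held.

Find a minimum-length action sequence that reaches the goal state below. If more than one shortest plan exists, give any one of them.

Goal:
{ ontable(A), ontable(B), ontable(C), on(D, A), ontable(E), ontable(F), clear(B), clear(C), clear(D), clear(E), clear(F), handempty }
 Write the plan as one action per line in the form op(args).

step 1 (unstack(D, B)): towers=[A; B; C/E; F] holding=D
step 2 (stack(D, A)): towers=[A/D; B; C/E; F] holding=-
step 3 (unstack(E, C)): towers=[A/D; B; C; F] holding=E
step 4 (putdown(E)): towers=[A/D; B; C; E; F] holding=-
goal check: towers=[A/D; B; C; E; F] holding=- — reached (length 4, optimal by BFS)

unstack(D, B)
stack(D, A)
unstack(E, C)
putdown(E)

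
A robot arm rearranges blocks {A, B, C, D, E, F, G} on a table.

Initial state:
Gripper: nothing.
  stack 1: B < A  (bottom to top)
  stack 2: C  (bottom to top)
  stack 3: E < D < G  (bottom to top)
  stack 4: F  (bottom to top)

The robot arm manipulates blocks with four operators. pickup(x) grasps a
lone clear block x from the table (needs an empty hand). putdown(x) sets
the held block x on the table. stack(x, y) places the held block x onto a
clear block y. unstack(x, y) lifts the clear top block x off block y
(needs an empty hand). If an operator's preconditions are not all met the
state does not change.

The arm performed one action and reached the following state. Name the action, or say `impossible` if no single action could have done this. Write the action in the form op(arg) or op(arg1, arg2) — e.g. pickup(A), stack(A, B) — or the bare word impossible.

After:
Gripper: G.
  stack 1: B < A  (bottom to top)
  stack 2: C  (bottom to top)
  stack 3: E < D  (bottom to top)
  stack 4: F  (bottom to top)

target: towers=[B/A; C; E/D; F] holding=G
         pickup(F) → towers=[B/A; C; E/D/G] holding=F
     unstack(G, D) → towers=[B/A; C; E/D; F] holding=G  ← match
     unstack(A, B) → towers=[B; C; E/D/G; F] holding=A
         pickup(C) → towers=[B/A; E/D/G; F] holding=C

unstack(G, D)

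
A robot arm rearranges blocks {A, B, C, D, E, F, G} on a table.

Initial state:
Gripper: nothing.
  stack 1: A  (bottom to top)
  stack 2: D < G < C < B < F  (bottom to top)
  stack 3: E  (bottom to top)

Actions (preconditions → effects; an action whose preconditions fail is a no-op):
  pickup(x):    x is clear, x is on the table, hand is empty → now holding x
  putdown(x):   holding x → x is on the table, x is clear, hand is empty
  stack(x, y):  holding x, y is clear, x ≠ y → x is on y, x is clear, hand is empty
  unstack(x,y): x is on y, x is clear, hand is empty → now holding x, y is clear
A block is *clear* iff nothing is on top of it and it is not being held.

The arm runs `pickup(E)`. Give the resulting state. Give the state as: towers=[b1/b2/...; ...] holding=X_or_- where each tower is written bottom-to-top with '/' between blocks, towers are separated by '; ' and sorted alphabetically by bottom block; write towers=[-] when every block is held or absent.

towers=[A; D/G/C/B/F] holding=E

before: towers=[A; D/G/C/B/F; E] holding=-
pre[pickup(E)]: clear(E) ✓, ontable(E) ✓, handempty ✓
all met → apply pickup(E)
after:  towers=[A; D/G/C/B/F] holding=E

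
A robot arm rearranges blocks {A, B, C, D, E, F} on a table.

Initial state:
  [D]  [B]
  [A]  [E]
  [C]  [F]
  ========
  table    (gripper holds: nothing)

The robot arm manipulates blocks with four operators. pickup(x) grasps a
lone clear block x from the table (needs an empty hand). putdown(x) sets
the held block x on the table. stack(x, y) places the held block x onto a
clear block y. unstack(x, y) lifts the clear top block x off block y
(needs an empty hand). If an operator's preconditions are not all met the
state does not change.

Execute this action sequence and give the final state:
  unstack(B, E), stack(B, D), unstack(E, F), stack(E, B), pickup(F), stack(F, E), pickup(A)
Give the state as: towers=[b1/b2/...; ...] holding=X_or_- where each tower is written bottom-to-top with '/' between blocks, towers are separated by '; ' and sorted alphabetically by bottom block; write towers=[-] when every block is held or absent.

towers=[C/A/D/B/E/F] holding=-

step 1 (unstack(B, E)): towers=[C/A/D; F/E] holding=B
step 2 (stack(B, D)): towers=[C/A/D/B; F/E] holding=-
step 3 (unstack(E, F)): towers=[C/A/D/B; F] holding=E
step 4 (stack(E, B)): towers=[C/A/D/B/E; F] holding=-
step 5 (pickup(F)): towers=[C/A/D/B/E] holding=F
step 6 (stack(F, E)): towers=[C/A/D/B/E/F] holding=-
step 7 (pickup(A)) [no-op]: towers=[C/A/D/B/E/F] holding=-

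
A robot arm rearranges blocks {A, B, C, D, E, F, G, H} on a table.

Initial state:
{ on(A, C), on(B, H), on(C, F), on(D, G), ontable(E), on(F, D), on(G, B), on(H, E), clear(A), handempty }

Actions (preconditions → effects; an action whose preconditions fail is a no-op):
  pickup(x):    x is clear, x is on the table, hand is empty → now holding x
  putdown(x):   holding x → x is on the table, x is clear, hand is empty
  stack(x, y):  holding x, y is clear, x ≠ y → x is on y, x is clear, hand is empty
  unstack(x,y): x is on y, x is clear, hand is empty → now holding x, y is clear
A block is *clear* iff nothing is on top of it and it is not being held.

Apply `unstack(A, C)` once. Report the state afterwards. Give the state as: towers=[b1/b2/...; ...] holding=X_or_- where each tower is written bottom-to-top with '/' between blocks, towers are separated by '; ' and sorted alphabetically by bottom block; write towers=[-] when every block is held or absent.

towers=[E/H/B/G/D/F/C] holding=A

before: towers=[E/H/B/G/D/F/C/A] holding=-
pre[unstack(A, C)]: on(A,C) ✓, clear(A) ✓, handempty ✓
all met → apply unstack(A, C)
after:  towers=[E/H/B/G/D/F/C] holding=A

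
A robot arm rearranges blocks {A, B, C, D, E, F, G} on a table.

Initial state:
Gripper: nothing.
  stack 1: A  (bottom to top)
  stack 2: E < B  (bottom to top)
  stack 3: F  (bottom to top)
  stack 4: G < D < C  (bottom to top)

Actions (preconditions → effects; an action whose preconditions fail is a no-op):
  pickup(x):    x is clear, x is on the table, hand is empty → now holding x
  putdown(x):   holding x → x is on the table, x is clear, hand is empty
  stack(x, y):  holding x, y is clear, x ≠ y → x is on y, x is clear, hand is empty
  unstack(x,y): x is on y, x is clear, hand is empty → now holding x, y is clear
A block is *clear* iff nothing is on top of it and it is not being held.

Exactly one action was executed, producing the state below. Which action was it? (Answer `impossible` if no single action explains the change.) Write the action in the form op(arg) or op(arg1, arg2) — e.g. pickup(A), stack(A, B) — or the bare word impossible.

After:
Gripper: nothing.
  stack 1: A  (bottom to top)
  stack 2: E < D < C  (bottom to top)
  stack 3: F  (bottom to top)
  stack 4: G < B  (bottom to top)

target: towers=[A; E/D/C; F; G/B] holding=-
     unstack(B, E) → towers=[A; E; F; G/D/C] holding=B
         pickup(F) → towers=[A; E/B; G/D/C] holding=F
         pickup(A) → towers=[E/B; F; G/D/C] holding=A
     unstack(C, D) → towers=[A; E/B; F; G/D] holding=C
none of the 4 applicable actions match → impossible

impossible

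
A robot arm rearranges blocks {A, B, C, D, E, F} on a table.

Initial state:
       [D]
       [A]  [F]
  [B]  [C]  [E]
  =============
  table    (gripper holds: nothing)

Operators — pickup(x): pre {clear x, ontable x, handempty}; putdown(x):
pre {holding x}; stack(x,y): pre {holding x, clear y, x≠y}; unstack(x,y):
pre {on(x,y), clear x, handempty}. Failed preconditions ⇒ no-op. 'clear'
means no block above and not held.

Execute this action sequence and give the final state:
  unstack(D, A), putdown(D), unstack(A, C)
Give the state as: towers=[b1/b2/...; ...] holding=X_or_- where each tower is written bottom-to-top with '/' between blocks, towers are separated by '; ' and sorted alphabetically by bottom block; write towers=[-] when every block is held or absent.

step 1 (unstack(D, A)): towers=[B; C/A; E/F] holding=D
step 2 (putdown(D)): towers=[B; C/A; D; E/F] holding=-
step 3 (unstack(A, C)): towers=[B; C; D; E/F] holding=A

towers=[B; C; D; E/F] holding=A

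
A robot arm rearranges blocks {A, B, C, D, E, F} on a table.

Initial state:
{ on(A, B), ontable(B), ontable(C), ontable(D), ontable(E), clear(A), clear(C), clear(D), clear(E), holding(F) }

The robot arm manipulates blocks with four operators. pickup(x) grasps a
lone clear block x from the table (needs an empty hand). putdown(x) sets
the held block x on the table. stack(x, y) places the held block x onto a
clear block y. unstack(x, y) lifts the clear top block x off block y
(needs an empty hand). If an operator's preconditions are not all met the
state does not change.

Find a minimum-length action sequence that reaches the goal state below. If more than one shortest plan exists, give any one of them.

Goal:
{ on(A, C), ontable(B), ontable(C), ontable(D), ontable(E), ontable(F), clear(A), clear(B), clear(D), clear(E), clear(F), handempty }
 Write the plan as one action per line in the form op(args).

step 1 (putdown(F)): towers=[B/A; C; D; E; F] holding=-
step 2 (unstack(A, B)): towers=[B; C; D; E; F] holding=A
step 3 (stack(A, C)): towers=[B; C/A; D; E; F] holding=-
goal check: towers=[B; C/A; D; E; F] holding=- — reached (length 3, optimal by BFS)

putdown(F)
unstack(A, B)
stack(A, C)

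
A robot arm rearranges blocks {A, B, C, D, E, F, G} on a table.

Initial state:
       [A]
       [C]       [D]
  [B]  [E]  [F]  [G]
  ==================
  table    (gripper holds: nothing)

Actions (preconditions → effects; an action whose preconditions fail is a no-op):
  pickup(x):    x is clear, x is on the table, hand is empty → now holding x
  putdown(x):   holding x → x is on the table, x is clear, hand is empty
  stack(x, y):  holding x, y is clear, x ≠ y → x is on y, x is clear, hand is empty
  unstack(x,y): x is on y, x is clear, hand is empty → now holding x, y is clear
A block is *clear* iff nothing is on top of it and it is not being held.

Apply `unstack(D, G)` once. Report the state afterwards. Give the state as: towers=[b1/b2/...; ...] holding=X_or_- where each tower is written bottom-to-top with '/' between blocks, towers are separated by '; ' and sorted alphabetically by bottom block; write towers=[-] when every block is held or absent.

before: towers=[B; E/C/A; F; G/D] holding=-
pre[unstack(D, G)]: on(D,G) ✓, clear(D) ✓, handempty ✓
all met → apply unstack(D, G)
after:  towers=[B; E/C/A; F; G] holding=D

towers=[B; E/C/A; F; G] holding=D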